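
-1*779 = -779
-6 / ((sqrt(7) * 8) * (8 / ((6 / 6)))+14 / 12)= 36 / 147449 -13824 * sqrt(7) / 1032143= -0.04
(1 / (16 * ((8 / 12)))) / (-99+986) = 3 / 28384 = 0.00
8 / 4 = 2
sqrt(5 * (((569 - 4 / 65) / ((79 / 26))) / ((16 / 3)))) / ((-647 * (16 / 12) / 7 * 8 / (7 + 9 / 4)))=-2331 * sqrt(1947666) / 26169856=-0.12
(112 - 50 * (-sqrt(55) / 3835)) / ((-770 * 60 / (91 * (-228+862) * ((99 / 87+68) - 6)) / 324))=-22817746224 / 7975 - 31343058 * sqrt(55) / 94105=-2863629.48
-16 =-16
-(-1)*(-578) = -578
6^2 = 36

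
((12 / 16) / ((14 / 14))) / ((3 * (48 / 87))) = 0.45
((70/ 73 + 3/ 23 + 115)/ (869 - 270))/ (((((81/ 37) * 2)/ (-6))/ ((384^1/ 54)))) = -461556352/ 244390203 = -1.89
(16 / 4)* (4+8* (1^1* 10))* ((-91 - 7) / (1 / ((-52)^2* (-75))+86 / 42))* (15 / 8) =-3246152000 / 107659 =-30152.17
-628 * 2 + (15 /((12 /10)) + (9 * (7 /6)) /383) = -476250 /383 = -1243.47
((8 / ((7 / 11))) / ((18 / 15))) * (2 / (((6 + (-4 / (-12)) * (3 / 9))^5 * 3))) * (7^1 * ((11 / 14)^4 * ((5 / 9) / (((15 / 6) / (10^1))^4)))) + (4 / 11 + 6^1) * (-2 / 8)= -8451511 / 6602750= -1.28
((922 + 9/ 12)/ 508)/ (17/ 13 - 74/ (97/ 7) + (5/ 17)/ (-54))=-2136347109/ 4749124360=-0.45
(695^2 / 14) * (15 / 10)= 1449075 / 28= 51752.68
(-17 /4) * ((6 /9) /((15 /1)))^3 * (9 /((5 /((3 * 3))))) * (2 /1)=-68 /5625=-0.01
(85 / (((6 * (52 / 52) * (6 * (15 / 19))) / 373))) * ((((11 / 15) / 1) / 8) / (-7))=-1325269 / 90720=-14.61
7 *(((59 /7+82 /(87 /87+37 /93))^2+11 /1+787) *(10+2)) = 13164511512 /29575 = 445122.96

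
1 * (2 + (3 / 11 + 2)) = 47 / 11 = 4.27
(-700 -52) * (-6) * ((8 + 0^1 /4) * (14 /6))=84224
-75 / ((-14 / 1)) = 5.36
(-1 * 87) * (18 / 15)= -522 / 5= -104.40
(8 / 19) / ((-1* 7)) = -8 / 133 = -0.06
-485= -485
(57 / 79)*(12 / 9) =76 / 79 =0.96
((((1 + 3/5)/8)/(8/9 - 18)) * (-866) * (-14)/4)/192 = -1299/7040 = -0.18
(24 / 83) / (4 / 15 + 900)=45 / 140104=0.00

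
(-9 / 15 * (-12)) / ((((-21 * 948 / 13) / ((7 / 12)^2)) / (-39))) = 0.06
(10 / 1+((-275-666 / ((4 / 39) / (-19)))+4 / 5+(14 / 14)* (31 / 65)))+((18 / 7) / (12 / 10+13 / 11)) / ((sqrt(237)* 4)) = 165* sqrt(237) / 144886+16004661 / 130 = 123112.79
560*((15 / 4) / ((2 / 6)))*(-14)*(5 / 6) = -73500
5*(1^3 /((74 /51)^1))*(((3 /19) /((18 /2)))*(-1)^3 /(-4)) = 85 /5624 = 0.02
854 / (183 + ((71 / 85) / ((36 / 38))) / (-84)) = 109756080 / 23517811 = 4.67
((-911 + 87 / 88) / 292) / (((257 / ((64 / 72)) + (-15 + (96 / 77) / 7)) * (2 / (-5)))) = 53753 / 1892472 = 0.03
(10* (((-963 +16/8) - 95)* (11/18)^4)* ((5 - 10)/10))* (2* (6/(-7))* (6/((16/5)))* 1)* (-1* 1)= 4026275/1701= 2367.00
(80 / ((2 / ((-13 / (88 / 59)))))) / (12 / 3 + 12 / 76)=-72865 / 869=-83.85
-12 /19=-0.63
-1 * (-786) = 786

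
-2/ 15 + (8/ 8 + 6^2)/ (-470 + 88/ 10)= -7387/ 34590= -0.21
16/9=1.78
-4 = -4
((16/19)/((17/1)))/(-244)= -4/19703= -0.00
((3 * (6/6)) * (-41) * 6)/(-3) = 246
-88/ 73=-1.21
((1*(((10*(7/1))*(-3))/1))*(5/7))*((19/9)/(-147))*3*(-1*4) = -3800/147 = -25.85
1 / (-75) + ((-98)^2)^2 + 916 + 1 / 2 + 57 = 13835668423 / 150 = 92237789.49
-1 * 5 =-5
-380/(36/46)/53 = -4370/477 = -9.16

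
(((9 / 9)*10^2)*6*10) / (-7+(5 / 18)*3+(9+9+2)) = 36000 / 83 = 433.73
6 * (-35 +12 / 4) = -192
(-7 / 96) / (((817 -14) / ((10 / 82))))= -0.00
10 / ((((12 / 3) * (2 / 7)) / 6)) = 105 / 2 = 52.50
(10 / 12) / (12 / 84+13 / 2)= 35 / 279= 0.13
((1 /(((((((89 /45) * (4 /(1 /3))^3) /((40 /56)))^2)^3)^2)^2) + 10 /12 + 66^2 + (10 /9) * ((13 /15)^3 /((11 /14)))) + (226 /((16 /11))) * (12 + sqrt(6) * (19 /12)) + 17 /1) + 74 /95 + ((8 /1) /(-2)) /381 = 6842.62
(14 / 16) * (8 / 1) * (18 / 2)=63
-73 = -73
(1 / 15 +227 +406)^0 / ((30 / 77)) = 77 / 30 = 2.57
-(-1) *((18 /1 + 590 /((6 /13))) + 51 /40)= 155713 /120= 1297.61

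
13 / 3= 4.33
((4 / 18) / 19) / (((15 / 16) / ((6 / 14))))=32 / 5985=0.01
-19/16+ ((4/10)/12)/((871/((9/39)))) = -1.19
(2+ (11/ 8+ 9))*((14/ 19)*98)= 33957/ 38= 893.61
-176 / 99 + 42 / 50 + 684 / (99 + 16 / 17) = 2257811 / 382275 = 5.91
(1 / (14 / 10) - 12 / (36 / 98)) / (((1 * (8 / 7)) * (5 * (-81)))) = 671 / 9720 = 0.07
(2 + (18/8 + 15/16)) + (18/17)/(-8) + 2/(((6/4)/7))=11741/816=14.39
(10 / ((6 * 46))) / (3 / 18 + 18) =5 / 2507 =0.00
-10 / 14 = -5 / 7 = -0.71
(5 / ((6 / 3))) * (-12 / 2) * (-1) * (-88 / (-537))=440 / 179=2.46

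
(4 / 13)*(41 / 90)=82 / 585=0.14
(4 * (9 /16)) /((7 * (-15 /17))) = -51 /140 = -0.36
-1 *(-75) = 75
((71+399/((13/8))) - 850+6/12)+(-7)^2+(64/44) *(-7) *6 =-155885/286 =-545.05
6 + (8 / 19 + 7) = 255 / 19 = 13.42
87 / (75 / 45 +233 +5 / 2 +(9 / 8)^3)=133632 / 366475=0.36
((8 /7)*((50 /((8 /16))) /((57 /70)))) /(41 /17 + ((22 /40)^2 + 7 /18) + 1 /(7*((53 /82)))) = 60547200000 /1434046337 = 42.22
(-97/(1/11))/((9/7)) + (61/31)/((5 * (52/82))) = -829.27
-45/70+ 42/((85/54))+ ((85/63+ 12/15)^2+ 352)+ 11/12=2588097287/6747300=383.58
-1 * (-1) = 1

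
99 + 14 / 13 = 1301 / 13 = 100.08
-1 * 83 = -83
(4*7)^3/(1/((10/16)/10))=1372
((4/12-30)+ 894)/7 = 2593/21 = 123.48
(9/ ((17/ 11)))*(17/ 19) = 99/ 19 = 5.21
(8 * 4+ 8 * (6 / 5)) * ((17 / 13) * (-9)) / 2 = -1224 / 5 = -244.80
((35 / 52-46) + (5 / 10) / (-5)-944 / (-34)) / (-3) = 78067 / 13260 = 5.89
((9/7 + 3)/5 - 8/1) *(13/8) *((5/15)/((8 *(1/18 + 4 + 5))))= -0.05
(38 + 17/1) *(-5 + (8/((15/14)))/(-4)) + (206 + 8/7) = -3581/21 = -170.52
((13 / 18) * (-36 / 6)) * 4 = -52 / 3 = -17.33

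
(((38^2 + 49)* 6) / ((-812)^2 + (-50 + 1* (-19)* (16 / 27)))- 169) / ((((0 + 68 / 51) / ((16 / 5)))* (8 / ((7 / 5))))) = -70.97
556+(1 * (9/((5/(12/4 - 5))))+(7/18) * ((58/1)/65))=323357/585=552.75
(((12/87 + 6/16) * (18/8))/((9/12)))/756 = 17/8352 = 0.00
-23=-23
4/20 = 1/5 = 0.20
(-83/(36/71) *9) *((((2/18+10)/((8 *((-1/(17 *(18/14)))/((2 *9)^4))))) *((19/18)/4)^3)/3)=26798517681/1024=26170427.42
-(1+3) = -4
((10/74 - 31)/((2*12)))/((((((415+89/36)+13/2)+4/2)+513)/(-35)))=8565/178673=0.05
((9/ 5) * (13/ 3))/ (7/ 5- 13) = -39/ 58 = -0.67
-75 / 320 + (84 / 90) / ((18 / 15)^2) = 715 / 1728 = 0.41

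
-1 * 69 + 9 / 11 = -750 / 11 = -68.18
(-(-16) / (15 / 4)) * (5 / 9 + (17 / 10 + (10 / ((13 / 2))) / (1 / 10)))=75.26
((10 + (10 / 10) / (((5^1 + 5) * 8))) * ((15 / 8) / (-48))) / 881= -801 / 1804288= -0.00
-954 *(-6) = 5724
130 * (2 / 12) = 65 / 3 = 21.67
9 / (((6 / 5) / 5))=75 / 2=37.50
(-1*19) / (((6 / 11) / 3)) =-209 / 2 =-104.50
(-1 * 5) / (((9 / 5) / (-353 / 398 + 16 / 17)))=-9175 / 60894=-0.15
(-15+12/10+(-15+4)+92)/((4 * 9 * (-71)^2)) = 28/75615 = 0.00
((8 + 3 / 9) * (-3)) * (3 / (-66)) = 25 / 22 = 1.14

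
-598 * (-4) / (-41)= -2392 / 41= -58.34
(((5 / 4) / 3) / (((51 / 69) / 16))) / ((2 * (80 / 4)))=23 / 102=0.23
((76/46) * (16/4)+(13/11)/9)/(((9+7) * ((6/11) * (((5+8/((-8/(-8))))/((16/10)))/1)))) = 15347/161460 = 0.10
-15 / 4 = -3.75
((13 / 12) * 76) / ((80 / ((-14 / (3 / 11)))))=-19019 / 360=-52.83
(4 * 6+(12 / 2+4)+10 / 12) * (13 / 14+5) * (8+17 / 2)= 3407.45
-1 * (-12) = 12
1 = 1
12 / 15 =4 / 5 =0.80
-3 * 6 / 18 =-1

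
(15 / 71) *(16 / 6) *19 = 760 / 71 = 10.70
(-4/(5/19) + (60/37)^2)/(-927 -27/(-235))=2022034/149096421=0.01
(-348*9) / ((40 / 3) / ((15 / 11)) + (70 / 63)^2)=-63423 / 223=-284.41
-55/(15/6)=-22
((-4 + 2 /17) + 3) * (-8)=120 /17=7.06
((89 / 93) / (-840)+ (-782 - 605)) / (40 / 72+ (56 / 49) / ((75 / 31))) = -541762645 / 401512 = -1349.31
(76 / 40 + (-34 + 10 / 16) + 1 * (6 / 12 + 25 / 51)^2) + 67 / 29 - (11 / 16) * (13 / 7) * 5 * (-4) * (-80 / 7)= -47312158909 / 147840840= -320.02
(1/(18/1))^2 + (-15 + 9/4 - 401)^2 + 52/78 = 221861893/1296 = 171189.73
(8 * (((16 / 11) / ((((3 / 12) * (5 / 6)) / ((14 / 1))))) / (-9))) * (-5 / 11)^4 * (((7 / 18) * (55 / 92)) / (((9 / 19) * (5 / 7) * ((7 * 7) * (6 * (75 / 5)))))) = -425600 / 736456941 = -0.00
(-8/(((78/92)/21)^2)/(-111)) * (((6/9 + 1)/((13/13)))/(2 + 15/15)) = 4147360/168831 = 24.57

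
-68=-68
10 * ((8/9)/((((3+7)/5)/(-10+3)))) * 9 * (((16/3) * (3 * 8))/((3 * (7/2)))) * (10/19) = -102400/57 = -1796.49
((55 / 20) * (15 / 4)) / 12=55 / 64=0.86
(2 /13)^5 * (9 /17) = 288 /6311981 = 0.00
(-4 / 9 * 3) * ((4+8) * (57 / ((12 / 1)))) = -76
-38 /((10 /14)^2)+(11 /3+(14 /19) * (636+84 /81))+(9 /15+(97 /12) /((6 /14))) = 21445631 /51300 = 418.04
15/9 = 5/3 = 1.67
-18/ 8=-9/ 4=-2.25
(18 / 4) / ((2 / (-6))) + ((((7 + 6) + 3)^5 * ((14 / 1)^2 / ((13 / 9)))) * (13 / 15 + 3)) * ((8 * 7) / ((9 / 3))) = 1335063738661 / 130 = 10269721066.62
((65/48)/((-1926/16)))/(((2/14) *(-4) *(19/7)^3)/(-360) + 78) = -780325/5412663159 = -0.00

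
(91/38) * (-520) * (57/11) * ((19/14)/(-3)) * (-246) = -7899060/11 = -718096.36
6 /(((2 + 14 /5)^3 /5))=625 /2304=0.27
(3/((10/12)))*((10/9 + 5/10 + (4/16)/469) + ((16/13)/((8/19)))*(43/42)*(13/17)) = 223891/15946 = 14.04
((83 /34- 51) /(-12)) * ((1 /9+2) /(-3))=-31369 /11016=-2.85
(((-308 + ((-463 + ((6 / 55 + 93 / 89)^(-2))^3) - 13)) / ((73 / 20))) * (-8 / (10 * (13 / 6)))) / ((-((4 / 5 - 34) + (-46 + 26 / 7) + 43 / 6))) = 8148185725748937843242418880 / 7022895556492118444683077081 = 1.16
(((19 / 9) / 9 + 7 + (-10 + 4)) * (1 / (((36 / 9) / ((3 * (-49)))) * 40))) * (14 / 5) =-343 / 108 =-3.18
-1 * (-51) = 51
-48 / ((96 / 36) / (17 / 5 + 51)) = -4896 / 5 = -979.20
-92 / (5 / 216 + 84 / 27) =-19872 / 677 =-29.35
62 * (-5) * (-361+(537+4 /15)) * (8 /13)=-1311424 /39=-33626.26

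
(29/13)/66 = 29/858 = 0.03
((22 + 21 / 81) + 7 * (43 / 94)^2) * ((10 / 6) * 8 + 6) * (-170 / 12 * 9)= -13951646105 / 238572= -58479.81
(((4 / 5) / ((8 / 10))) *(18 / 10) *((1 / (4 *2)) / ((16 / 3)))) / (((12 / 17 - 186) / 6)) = -153 / 112000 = -0.00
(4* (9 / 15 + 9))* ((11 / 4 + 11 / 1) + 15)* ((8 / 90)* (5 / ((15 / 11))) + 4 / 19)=506368 / 855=592.24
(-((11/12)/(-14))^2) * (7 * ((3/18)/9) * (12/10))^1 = -121/181440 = -0.00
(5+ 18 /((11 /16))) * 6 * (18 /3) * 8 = 98784 /11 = 8980.36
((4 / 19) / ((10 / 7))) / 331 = 14 / 31445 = 0.00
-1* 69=-69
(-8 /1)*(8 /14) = -32 /7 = -4.57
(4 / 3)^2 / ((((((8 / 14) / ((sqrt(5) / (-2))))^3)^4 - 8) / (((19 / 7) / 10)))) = -117403775365625 / 1946353703229297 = -0.06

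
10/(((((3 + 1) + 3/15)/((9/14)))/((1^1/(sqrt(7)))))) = 75 * sqrt(7)/343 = 0.58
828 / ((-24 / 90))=-3105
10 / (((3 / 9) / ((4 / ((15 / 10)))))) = 80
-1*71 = -71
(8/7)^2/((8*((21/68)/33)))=5984/343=17.45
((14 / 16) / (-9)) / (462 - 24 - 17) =-7 / 30312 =-0.00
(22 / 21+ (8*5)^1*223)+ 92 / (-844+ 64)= 4059023 / 455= 8920.93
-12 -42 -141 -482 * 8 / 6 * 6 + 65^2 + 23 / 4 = 719 / 4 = 179.75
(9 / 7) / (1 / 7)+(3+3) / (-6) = 8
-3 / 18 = -1 / 6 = -0.17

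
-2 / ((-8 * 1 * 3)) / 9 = 1 / 108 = 0.01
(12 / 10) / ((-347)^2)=6 / 602045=0.00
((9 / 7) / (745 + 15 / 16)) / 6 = 24 / 83545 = 0.00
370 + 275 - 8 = 637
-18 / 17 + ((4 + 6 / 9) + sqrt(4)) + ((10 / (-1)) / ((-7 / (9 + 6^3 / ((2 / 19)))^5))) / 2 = 9482659128466608757 / 357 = 26562070387861649.18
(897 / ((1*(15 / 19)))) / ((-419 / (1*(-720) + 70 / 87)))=1950.24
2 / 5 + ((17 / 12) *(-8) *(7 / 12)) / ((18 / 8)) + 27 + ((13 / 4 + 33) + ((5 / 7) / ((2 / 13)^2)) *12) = 4795171 / 11340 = 422.85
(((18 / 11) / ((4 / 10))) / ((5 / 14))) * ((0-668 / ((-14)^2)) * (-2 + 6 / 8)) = 7515 / 154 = 48.80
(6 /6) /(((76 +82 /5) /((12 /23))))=10 /1771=0.01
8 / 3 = 2.67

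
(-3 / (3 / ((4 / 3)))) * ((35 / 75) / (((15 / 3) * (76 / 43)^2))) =-12943 / 324900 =-0.04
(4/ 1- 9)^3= -125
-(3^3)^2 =-729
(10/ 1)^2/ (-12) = -25/ 3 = -8.33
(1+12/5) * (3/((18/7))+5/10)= 17/3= 5.67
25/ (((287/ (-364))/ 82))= -2600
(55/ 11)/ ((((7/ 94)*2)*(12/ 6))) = 235/ 14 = 16.79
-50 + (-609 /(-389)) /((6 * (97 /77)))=-3757669 /75466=-49.79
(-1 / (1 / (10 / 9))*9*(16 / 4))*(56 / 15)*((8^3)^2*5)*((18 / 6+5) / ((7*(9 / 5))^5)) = -2097152000000 / 425329947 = -4930.65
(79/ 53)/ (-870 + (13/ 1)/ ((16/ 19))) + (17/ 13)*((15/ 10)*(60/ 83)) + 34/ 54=2.05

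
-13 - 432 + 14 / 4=-883 / 2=-441.50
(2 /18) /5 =1 /45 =0.02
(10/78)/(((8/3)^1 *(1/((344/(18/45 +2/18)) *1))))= 32.36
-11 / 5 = -2.20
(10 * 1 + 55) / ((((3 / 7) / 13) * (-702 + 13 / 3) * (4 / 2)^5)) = -0.09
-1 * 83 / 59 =-83 / 59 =-1.41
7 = 7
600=600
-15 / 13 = -1.15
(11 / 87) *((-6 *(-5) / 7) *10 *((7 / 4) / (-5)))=-55 / 29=-1.90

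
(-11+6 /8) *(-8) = 82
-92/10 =-9.20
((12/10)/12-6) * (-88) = 2596/5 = 519.20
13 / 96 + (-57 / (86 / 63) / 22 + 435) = 19672445 / 45408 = 433.24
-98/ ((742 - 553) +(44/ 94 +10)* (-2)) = -4606/ 7899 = -0.58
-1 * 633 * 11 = -6963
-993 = -993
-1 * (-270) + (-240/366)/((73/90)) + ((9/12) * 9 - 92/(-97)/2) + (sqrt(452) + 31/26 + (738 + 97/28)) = 2 * sqrt(113) + 40056301864/39306631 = 1040.33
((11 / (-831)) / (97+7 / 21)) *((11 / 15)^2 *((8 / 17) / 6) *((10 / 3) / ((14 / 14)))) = -2662 / 139221585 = -0.00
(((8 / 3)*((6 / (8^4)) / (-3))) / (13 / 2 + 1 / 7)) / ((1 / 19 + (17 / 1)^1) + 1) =-19 / 1749888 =-0.00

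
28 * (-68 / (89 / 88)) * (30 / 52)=-1256640 / 1157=-1086.12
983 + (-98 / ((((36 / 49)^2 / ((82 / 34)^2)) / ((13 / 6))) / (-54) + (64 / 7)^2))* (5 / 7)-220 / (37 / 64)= 48815579123733 / 81139943576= 601.62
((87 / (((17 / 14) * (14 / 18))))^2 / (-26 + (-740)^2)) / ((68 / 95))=58243455 / 2690231062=0.02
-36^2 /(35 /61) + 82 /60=-474049 /210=-2257.38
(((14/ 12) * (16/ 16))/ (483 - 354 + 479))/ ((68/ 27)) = 63/ 82688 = 0.00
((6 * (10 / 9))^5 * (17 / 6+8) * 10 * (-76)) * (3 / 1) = -79040000000 / 243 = -325267489.71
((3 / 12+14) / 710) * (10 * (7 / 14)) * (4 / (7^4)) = 57 / 340942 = 0.00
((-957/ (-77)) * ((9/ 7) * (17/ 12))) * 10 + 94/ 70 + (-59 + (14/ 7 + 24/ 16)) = 42194/ 245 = 172.22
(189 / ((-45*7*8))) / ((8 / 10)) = -3 / 32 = -0.09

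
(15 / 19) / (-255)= -1 / 323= -0.00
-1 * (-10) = 10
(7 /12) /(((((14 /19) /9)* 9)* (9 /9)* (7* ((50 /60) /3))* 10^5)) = 0.00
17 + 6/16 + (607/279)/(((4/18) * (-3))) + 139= 113915/744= 153.11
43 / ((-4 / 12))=-129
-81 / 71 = -1.14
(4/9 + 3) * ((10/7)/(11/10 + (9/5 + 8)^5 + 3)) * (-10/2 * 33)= -106562500/11864498583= -0.01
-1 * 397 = -397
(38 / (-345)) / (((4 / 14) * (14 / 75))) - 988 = -45543 / 46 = -990.07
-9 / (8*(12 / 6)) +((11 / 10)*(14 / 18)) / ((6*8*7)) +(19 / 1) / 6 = 11261 / 4320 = 2.61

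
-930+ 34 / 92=-42763 / 46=-929.63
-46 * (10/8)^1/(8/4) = -28.75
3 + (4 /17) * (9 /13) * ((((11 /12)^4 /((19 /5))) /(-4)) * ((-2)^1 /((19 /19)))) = 3.02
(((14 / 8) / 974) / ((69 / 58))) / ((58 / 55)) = 385 / 268824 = 0.00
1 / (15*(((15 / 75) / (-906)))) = -302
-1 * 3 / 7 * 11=-33 / 7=-4.71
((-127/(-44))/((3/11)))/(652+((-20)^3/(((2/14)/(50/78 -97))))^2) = 64389/177153442819966768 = 0.00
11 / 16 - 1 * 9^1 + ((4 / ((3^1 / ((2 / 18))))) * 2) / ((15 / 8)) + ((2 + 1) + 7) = 11959 / 6480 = 1.85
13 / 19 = 0.68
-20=-20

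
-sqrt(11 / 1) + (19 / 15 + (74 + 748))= 819.95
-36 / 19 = -1.89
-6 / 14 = -3 / 7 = -0.43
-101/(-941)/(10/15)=303/1882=0.16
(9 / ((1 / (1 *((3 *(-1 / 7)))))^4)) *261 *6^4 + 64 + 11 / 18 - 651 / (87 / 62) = 128218785283 / 1253322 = 102303.15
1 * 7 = 7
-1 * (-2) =2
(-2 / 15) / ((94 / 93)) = -31 / 235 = -0.13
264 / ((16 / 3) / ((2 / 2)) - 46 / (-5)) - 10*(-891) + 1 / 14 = 13624489 / 1526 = 8928.24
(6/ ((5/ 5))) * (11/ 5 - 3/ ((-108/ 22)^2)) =10087/ 810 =12.45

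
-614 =-614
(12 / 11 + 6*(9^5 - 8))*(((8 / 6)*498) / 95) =2476000.72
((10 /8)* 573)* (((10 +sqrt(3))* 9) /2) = 25785* sqrt(3) /8 +128925 /4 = 37813.87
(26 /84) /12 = 13 /504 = 0.03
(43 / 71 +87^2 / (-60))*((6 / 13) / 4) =-534819 / 36920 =-14.49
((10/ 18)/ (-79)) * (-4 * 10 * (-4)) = -800/ 711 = -1.13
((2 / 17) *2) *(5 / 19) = 20 / 323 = 0.06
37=37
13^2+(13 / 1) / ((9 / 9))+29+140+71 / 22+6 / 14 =54617 / 154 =354.66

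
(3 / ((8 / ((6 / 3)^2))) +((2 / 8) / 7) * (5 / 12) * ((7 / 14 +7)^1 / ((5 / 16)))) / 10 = 13 / 70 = 0.19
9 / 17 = 0.53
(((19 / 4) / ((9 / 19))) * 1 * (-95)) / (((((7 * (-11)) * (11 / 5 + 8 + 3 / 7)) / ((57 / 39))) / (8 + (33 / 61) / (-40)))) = 976755895 / 71888256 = 13.59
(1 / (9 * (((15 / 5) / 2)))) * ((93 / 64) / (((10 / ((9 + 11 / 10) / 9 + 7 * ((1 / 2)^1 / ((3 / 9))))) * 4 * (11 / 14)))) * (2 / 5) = 113491 / 7128000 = 0.02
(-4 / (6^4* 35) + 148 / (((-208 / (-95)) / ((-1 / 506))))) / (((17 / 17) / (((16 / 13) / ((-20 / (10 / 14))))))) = 0.01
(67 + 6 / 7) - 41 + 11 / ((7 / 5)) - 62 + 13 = -100 / 7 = -14.29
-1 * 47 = -47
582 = 582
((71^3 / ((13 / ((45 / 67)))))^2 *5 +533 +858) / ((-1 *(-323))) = 76295084115868 / 14414179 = 5293057.91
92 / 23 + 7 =11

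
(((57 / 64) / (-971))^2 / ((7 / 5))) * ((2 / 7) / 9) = 1805 / 94615980032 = 0.00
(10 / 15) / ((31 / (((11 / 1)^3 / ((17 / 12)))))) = 10648 / 527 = 20.20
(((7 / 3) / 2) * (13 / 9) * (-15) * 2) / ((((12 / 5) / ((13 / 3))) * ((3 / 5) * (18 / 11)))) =-1626625 / 17496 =-92.97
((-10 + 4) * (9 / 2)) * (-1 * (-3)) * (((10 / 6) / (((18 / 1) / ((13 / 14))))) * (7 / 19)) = -195 / 76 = -2.57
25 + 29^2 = 866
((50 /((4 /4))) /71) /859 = 50 /60989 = 0.00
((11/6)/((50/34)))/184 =187/27600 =0.01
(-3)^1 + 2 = -1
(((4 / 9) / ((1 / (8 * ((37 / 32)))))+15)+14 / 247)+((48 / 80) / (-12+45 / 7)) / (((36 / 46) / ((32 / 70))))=353918 / 18525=19.10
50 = 50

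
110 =110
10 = 10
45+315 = 360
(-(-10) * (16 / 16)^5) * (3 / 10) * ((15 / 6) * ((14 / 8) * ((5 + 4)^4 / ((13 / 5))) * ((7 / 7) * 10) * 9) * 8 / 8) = 155003625 / 52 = 2980838.94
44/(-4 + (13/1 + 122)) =44/131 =0.34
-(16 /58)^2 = -0.08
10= 10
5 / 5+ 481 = 482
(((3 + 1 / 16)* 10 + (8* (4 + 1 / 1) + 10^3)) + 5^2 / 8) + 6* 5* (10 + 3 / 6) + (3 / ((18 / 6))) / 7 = 38889 / 28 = 1388.89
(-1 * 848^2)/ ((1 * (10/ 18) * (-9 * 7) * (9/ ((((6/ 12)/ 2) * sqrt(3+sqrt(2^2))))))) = 179776 * sqrt(5)/ 315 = 1276.16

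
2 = 2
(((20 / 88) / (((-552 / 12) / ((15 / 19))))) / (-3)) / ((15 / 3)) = 5 / 19228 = 0.00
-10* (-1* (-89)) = -890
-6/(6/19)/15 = -19/15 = -1.27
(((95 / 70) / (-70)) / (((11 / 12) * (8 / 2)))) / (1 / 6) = -171 / 5390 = -0.03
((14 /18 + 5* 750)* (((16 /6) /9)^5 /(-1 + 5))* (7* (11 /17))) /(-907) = -0.01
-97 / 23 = -4.22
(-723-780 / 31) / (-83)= 23193 / 2573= 9.01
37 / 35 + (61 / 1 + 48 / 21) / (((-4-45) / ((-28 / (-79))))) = 11601 / 19355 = 0.60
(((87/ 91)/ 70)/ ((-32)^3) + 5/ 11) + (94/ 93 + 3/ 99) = 106453371933/ 71177666560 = 1.50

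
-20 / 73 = -0.27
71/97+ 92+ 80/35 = 64517/679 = 95.02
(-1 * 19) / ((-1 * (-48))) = -19 / 48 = -0.40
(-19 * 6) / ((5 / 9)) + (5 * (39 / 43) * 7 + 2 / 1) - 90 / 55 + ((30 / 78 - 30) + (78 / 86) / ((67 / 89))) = -415078583 / 2059915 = -201.50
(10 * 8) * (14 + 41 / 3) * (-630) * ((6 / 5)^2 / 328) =-250992 / 41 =-6121.76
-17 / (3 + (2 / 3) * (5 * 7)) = -51 / 79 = -0.65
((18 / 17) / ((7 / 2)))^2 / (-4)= -324 / 14161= -0.02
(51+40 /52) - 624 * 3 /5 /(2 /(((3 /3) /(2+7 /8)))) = -19949 /1495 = -13.34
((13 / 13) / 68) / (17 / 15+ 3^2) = 15 / 10336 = 0.00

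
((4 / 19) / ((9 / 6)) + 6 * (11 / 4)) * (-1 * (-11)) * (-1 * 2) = -20867 / 57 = -366.09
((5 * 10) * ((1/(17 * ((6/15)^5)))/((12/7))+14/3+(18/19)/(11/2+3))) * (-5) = -126033125/62016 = -2032.27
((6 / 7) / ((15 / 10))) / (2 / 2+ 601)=2 / 2107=0.00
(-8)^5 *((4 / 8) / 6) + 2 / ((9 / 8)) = -24560 / 9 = -2728.89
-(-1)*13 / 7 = 13 / 7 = 1.86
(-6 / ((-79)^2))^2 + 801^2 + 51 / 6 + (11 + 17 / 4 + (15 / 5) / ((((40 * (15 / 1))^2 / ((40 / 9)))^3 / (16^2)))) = 641624.75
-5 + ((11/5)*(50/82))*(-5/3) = -890/123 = -7.24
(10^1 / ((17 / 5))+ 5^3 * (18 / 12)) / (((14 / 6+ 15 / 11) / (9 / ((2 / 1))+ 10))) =6196575 / 8296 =746.94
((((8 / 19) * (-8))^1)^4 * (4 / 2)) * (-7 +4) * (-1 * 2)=201326592 / 130321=1544.85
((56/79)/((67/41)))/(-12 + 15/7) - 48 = -17546488/365217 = -48.04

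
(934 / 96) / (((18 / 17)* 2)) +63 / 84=9235 / 1728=5.34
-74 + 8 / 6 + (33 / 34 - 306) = -38525 / 102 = -377.70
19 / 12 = 1.58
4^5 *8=8192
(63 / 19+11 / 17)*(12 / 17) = 15360 / 5491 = 2.80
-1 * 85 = -85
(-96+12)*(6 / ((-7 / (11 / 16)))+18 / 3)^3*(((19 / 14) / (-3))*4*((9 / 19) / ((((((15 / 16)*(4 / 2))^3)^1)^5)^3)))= 701186525842019639689556642823116440062656512 / 118520780815075755149990754944155924022197723388671875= 0.00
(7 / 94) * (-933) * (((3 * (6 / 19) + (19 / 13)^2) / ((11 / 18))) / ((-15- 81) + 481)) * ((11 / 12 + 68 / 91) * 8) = -100708674966 / 8308735435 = -12.12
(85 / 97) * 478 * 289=11742070 / 97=121052.27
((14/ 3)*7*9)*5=1470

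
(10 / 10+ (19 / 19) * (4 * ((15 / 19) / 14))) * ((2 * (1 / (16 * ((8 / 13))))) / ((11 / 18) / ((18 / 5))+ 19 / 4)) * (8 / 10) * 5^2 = 858195 / 848008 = 1.01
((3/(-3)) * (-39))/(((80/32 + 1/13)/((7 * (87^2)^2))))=406642723578/67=6069294381.76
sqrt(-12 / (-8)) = sqrt(6) / 2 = 1.22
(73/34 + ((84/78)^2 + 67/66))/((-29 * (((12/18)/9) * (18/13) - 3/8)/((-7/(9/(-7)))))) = 160626704/53931735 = 2.98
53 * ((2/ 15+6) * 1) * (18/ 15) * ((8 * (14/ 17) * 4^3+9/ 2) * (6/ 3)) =141296728/ 425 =332462.89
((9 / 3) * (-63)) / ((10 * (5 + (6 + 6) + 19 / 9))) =-1701 / 1720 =-0.99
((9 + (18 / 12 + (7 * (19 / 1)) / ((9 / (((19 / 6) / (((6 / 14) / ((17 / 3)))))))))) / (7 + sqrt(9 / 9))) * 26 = 496951 / 243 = 2045.07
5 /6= 0.83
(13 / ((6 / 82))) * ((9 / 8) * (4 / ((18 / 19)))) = 10127 / 12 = 843.92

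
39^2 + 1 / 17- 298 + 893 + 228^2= 919701 / 17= 54100.06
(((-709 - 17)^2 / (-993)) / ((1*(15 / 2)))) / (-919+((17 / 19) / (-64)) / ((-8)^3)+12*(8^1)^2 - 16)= 6629359616 / 15643187435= 0.42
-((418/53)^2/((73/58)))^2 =-102697793856064/42048373249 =-2442.37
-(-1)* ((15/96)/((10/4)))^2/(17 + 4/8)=0.00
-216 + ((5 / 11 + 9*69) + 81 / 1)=5351 / 11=486.45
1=1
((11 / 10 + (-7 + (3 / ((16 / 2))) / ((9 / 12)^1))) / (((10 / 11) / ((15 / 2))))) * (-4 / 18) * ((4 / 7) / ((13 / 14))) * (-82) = -499.57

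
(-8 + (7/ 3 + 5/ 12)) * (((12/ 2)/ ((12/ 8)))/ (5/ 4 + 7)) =-28/ 11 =-2.55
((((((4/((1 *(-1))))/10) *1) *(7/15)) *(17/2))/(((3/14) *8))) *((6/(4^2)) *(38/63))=-2261/10800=-0.21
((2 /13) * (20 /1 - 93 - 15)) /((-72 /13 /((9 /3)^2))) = 22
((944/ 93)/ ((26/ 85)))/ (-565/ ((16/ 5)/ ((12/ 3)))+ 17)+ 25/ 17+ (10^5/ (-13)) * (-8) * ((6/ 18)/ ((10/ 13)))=1511137162165/ 56664621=26668.09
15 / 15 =1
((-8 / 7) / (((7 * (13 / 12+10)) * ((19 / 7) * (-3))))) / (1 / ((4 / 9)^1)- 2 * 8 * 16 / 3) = -384 / 17635933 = -0.00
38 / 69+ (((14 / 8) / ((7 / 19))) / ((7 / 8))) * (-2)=-4978 / 483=-10.31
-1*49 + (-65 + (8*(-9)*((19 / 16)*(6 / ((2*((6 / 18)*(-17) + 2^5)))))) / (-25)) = -448761 / 3950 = -113.61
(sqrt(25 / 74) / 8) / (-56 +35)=-5 *sqrt(74) / 12432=-0.00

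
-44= -44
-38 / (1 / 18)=-684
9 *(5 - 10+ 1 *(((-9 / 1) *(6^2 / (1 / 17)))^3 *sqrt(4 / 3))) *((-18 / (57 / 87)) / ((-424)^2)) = 11745 / 1707872+ 8177556890556 *sqrt(3) / 53371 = 265386521.08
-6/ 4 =-3/ 2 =-1.50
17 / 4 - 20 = -63 / 4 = -15.75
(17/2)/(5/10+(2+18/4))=17/14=1.21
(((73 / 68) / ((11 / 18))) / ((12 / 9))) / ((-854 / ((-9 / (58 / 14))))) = 17739 / 5292848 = 0.00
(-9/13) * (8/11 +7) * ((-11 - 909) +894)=1530/11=139.09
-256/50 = -128/25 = -5.12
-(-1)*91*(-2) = -182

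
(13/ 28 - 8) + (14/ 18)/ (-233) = -442663/ 58716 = -7.54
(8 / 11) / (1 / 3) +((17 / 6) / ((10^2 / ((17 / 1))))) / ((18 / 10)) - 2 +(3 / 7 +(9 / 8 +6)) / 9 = 13396 / 10395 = 1.29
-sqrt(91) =-9.54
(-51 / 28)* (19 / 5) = -969 / 140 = -6.92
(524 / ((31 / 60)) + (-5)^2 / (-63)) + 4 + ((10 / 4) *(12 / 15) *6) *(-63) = 511289 / 1953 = 261.80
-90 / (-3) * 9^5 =1771470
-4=-4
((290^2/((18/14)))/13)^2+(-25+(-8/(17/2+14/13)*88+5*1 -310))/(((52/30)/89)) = 28741577965355/1136187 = 25296520.70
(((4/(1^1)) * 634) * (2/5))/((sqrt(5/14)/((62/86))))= 1223.72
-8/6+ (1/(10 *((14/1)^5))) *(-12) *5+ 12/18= -537833/806736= -0.67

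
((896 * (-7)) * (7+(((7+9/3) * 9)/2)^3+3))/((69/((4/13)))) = -2286394880/897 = -2548935.21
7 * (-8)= -56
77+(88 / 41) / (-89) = 280885 / 3649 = 76.98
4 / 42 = 2 / 21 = 0.10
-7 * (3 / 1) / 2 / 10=-21 / 20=-1.05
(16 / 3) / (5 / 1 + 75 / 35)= 56 / 75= 0.75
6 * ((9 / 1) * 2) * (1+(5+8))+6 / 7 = 10590 / 7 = 1512.86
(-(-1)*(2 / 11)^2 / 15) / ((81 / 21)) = 28 / 49005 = 0.00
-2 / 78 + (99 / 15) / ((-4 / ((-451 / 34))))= 579757 / 26520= 21.86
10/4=5/2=2.50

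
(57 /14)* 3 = 171 /14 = 12.21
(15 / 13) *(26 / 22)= 15 / 11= 1.36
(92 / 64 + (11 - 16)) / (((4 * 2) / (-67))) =3819 / 128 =29.84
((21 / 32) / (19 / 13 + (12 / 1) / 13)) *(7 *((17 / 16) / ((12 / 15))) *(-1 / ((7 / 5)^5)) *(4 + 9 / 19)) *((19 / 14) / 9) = -293515625 / 914608128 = -0.32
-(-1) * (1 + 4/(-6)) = 1/3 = 0.33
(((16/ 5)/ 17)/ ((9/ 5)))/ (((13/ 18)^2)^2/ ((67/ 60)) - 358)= -1041984/ 3564674291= -0.00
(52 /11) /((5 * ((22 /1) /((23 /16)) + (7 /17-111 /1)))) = -0.01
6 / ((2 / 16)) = 48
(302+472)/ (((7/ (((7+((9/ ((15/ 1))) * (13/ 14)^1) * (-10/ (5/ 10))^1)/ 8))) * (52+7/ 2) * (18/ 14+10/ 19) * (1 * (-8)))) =71079/ 998704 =0.07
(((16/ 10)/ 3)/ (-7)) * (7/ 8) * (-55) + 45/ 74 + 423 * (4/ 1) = 376573/ 222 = 1696.27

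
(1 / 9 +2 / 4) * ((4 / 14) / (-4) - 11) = -1705 / 252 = -6.77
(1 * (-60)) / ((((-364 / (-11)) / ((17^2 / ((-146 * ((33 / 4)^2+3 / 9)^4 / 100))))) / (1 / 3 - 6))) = -0.00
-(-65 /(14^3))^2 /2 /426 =-4225 /6415164672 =-0.00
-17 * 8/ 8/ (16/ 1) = -17/ 16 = -1.06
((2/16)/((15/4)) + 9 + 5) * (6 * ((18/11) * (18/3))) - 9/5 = 45369/55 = 824.89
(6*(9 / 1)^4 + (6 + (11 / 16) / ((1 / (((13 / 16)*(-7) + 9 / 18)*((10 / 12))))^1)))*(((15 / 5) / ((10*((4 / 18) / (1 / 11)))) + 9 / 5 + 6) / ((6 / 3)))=35133550487 / 225280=155955.04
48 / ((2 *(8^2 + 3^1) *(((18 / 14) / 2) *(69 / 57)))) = 0.46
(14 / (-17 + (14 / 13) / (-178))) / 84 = -1157 / 118056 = -0.01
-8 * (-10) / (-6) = -40 / 3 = -13.33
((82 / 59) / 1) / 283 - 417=-6962567 / 16697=-417.00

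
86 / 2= 43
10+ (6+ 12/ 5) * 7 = 344/ 5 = 68.80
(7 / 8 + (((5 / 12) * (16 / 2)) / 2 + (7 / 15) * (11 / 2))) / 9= 613 / 1080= 0.57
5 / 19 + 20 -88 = -1287 / 19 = -67.74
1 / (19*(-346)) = -1 / 6574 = -0.00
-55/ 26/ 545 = -11/ 2834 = -0.00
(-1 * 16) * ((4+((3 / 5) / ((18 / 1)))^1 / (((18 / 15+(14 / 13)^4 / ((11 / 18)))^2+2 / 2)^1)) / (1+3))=-1489444396997098 / 93028585176543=-16.01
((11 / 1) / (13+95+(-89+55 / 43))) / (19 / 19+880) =473 / 768232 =0.00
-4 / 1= -4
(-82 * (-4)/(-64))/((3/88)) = -451/3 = -150.33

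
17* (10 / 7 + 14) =1836 / 7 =262.29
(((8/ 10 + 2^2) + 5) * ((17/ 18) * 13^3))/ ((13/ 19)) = 2674763/ 90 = 29719.59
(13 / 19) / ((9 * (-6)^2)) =0.00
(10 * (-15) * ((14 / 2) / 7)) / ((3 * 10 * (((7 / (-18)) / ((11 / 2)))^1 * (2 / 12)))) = 2970 / 7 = 424.29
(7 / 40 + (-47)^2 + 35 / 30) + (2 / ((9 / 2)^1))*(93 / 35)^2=65076301 / 29400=2213.48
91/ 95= 0.96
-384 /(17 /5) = -1920 /17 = -112.94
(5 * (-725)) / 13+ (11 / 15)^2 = -814052 / 2925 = -278.31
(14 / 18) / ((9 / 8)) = 56 / 81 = 0.69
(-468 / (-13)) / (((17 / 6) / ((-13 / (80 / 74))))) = -12987 / 85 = -152.79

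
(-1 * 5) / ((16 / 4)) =-5 / 4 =-1.25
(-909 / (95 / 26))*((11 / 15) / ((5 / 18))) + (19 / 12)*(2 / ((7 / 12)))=-10828658 / 16625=-651.35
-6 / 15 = -2 / 5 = -0.40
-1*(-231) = 231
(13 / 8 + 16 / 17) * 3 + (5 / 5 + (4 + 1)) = 1863 / 136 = 13.70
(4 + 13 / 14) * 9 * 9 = 5589 / 14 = 399.21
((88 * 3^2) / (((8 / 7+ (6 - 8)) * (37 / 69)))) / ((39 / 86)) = -1827672 / 481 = -3799.73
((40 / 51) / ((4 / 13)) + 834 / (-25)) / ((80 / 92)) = -225883 / 6375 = -35.43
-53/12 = -4.42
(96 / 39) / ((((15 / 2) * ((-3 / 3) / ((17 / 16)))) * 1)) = -68 / 195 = -0.35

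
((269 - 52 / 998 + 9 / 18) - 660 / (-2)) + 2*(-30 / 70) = 598.59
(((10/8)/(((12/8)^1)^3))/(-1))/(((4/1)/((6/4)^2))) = -5/24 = -0.21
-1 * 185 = -185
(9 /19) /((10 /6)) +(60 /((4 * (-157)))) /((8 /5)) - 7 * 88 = -73474333 /119320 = -615.78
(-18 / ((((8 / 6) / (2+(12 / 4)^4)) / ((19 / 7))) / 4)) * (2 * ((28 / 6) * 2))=-227088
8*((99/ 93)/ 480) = 11/ 620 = 0.02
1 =1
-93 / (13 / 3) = -279 / 13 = -21.46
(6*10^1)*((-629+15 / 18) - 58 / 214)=-4034570 / 107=-37706.26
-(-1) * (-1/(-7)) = 0.14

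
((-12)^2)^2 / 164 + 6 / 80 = 126.51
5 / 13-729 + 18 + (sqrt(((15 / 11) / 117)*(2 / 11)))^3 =-710.62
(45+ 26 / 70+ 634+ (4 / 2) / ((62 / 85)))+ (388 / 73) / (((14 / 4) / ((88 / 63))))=3414272347 / 4989915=684.23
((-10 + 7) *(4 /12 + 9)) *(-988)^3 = 27004047616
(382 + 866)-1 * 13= 1235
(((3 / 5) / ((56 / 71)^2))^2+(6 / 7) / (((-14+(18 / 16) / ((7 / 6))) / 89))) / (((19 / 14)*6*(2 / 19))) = -29445647621 / 5127987200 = -5.74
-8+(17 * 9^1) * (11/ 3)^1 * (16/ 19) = 8824/ 19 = 464.42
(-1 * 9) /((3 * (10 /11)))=-33 /10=-3.30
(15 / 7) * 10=150 / 7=21.43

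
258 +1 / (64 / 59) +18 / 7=117149 / 448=261.49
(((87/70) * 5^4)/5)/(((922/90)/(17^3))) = 480859875/6454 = 74505.71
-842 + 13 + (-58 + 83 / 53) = -46928 / 53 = -885.43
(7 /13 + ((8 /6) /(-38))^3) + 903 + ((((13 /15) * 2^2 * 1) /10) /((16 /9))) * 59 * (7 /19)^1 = 437096308877 /481501800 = 907.78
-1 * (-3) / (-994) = -3 / 994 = -0.00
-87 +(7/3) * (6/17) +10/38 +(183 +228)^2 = 54533733/323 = 168835.09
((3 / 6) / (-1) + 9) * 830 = 7055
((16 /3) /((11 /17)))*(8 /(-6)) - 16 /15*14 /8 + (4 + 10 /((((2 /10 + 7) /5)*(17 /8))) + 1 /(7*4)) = -436123 /78540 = -5.55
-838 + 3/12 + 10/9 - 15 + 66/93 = -949637/1116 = -850.93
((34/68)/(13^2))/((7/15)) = 0.01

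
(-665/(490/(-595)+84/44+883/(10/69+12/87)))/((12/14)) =-246347255/991566057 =-0.25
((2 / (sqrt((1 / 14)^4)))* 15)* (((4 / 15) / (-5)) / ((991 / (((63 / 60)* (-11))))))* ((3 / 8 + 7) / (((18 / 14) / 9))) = 4674747 / 24775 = 188.69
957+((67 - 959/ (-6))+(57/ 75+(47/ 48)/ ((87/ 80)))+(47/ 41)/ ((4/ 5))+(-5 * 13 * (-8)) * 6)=4608842201/ 1070100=4306.93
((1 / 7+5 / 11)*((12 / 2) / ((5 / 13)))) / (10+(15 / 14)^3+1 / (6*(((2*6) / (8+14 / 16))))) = 7789824 / 9489755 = 0.82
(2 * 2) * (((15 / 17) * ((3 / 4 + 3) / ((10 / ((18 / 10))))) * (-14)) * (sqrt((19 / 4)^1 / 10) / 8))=-567 * sqrt(190) / 2720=-2.87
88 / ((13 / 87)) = 588.92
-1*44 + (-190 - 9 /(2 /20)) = -324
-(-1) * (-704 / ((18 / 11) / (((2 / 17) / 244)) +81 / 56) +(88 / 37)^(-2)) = -495053789 / 16196444352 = -0.03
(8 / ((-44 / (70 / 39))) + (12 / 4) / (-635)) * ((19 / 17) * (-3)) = 1713553 / 1543685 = 1.11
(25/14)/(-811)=-25/11354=-0.00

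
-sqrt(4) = -2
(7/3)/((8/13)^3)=15379/1536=10.01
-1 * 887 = -887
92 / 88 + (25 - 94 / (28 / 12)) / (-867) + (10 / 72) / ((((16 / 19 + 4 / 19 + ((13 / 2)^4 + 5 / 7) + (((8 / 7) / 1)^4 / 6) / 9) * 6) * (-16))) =363517323185725 / 341945899515528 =1.06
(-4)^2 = 16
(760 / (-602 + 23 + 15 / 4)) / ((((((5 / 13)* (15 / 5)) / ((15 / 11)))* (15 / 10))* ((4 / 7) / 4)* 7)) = -6080 / 5841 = -1.04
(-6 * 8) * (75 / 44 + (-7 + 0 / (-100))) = 2796 / 11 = 254.18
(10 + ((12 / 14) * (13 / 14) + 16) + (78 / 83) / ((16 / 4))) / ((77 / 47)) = 10333843 / 626318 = 16.50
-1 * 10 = -10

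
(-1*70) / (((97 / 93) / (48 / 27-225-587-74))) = 17268860 / 291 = 59343.16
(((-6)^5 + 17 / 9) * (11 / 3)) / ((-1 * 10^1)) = 769637 / 270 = 2850.51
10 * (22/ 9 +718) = 64840/ 9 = 7204.44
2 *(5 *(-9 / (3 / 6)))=-180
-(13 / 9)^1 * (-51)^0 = -13 / 9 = -1.44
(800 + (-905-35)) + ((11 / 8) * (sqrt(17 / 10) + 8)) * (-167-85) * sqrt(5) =693 * sqrt(5) * (-80-sqrt(170)) / 20-140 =-7348.59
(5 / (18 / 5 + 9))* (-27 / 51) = -25 / 119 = -0.21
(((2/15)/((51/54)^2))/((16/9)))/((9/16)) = 216/1445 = 0.15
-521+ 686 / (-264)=-69115 / 132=-523.60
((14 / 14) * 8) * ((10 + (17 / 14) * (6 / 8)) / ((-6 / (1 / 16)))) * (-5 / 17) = 0.27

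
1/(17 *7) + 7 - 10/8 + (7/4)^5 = 2701729/121856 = 22.17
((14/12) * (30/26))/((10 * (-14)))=-1/104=-0.01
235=235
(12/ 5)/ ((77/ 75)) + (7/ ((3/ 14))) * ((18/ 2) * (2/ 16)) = 12039/ 308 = 39.09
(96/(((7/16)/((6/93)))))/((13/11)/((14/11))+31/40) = 8.31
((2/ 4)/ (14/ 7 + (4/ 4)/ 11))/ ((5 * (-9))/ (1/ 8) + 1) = -11/ 16514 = -0.00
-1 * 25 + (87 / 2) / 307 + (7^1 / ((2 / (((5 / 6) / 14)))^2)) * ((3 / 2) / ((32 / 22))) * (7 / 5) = -46871051 / 1886208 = -24.85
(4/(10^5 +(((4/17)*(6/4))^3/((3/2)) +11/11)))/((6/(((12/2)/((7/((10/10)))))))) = 19652/3439135399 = 0.00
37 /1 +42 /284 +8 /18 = 48043 /1278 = 37.59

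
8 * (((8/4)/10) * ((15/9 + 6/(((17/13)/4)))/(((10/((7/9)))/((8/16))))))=1.25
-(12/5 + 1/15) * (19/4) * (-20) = 703/3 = 234.33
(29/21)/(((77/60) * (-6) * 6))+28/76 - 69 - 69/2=-19016579/184338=-103.16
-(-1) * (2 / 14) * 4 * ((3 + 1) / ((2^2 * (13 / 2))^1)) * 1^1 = 8 / 91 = 0.09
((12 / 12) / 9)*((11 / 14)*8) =44 / 63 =0.70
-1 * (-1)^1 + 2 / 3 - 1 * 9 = -22 / 3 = -7.33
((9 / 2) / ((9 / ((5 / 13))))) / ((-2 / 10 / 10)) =-125 / 13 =-9.62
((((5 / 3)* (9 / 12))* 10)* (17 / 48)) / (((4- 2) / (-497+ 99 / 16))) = -3337525 / 3072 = -1086.43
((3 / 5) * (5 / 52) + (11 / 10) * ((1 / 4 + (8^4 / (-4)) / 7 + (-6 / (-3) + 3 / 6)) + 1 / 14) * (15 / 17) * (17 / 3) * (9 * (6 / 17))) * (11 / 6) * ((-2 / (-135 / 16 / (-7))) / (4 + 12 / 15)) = 28433680 / 17901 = 1588.39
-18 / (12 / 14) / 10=-21 / 10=-2.10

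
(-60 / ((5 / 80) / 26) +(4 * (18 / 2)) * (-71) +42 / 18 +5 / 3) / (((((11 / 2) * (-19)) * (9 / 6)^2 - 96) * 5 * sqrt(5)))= 220096 * sqrt(5) / 66225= 7.43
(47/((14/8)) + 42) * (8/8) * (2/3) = 964/21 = 45.90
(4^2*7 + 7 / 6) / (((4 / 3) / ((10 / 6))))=3395 / 24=141.46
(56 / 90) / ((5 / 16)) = 448 / 225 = 1.99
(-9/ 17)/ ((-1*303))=3/ 1717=0.00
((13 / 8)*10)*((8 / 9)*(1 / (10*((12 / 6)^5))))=13 / 288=0.05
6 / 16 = 3 / 8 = 0.38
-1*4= -4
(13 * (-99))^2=1656369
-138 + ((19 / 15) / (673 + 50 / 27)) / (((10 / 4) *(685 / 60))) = -453271134 / 3284575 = -138.00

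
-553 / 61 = -9.07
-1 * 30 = -30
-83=-83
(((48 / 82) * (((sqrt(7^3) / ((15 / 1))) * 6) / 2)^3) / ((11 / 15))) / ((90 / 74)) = 710696 * sqrt(7) / 56375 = 33.35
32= 32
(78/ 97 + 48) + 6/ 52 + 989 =2617633/ 2522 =1037.92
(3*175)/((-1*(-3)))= 175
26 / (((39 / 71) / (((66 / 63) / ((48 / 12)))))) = 781 / 63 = 12.40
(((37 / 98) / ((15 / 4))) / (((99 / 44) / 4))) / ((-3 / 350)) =-11840 / 567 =-20.88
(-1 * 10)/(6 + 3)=-10/9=-1.11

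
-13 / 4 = -3.25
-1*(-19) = 19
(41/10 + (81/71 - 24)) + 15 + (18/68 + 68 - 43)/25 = -82938/30175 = -2.75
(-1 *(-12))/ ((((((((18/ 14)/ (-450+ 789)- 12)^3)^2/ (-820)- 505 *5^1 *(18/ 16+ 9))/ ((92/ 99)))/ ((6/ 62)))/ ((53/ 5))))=-1566954669665051574904192/ 3999838832867223121780280727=-0.00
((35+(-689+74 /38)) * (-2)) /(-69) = -24778 /1311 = -18.90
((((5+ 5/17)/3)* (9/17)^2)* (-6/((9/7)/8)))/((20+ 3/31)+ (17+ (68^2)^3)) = -1406160/7528907105866511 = -0.00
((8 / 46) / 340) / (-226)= -1 / 441830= -0.00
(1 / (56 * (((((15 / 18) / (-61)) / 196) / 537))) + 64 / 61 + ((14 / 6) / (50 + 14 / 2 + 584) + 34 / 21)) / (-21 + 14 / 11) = 2071064243974 / 296972095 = 6973.94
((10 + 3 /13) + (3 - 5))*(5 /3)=535 /39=13.72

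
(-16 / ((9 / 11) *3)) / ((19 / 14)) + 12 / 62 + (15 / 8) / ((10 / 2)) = -538739 / 127224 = -4.23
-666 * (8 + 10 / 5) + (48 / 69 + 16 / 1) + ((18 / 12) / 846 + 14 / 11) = -947764523 / 142692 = -6642.03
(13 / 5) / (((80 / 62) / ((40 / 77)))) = 403 / 385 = 1.05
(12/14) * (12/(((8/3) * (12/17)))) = 153/28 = 5.46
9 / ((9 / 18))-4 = 14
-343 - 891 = -1234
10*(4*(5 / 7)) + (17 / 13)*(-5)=2005 / 91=22.03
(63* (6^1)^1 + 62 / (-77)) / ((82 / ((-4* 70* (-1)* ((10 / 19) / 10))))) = 580880 / 8569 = 67.79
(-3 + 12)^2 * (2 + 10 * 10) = 8262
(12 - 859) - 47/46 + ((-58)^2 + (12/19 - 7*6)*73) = -440423/874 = -503.92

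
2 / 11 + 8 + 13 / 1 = 233 / 11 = 21.18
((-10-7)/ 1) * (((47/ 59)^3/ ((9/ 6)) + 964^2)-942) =-9723888754448/ 616137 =-15782023.73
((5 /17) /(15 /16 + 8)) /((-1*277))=-80 /673387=-0.00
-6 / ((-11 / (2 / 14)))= 6 / 77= 0.08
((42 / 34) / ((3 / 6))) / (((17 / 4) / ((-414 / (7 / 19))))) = -188784 / 289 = -653.23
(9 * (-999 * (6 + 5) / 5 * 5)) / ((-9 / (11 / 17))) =120879 / 17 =7110.53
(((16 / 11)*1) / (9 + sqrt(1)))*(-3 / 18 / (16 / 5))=-1 / 132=-0.01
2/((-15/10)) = -4/3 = -1.33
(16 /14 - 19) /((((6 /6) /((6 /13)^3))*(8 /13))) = -2.85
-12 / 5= -2.40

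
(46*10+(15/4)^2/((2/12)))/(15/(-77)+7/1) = 335335/4192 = 79.99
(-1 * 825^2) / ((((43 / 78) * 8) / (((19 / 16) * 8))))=-504343125 / 344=-1466113.74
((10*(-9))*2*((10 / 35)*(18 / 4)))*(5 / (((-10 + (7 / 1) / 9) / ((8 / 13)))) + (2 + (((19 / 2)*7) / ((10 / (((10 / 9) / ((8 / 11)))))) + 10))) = -152606205 / 30212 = -5051.18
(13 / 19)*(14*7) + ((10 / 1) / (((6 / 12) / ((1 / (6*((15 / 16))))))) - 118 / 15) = 53644 / 855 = 62.74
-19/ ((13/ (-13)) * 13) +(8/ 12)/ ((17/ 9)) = 401/ 221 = 1.81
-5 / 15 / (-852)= 1 / 2556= 0.00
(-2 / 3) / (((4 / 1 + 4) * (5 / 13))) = -0.22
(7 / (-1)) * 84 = -588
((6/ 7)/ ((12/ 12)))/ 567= 2/ 1323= 0.00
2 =2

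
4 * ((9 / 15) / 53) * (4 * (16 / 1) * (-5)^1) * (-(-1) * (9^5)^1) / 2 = -22674816 / 53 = -427826.72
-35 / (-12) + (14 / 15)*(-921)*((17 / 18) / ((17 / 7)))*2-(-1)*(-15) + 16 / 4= -121799 / 180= -676.66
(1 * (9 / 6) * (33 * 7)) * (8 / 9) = 308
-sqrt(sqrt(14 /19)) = -0.93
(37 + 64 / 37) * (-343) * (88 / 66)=-1966076 / 111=-17712.40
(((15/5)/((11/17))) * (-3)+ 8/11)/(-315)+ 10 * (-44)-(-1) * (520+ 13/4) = 230885/2772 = 83.29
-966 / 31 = -31.16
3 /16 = 0.19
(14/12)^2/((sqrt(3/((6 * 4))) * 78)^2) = 49/27378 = 0.00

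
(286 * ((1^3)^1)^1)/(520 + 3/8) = 2288/4163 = 0.55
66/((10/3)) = 99/5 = 19.80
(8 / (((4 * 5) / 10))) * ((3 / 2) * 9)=54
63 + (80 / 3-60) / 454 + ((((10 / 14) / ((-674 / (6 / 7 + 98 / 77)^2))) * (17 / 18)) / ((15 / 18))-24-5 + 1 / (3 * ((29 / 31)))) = 3156034750985 / 92073201913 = 34.28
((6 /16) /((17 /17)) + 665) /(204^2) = 5323 /332928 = 0.02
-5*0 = 0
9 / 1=9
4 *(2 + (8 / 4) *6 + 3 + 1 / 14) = 478 / 7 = 68.29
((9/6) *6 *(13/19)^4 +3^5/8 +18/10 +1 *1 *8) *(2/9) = 219707807/23457780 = 9.37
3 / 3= 1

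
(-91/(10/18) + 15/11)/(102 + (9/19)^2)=-1075058/676555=-1.59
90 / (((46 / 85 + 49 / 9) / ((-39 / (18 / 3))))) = -447525 / 4579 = -97.73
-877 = -877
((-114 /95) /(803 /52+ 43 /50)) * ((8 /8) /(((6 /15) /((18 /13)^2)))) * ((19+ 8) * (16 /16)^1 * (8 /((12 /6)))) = -38.10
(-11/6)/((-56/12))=11/28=0.39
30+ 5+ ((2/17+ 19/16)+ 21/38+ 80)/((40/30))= 96.39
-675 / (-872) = 675 / 872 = 0.77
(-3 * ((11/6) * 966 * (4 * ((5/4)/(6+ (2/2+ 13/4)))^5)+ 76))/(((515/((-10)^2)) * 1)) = -529632526560/11933188703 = -44.38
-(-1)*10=10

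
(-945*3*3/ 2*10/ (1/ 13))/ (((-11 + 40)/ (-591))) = 326719575/ 29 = 11266192.24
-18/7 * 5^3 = -321.43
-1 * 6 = -6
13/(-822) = -13/822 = -0.02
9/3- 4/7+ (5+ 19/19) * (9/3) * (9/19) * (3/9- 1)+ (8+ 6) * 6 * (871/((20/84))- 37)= 202278067/665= 304177.54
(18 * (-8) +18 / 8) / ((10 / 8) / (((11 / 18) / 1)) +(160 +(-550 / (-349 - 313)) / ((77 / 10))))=-0.87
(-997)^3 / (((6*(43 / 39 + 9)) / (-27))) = 347850467523 / 788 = 441434603.46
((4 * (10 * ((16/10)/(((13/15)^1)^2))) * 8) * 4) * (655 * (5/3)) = 503040000/169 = 2976568.05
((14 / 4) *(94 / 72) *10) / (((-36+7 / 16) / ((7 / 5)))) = -9212 / 5121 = -1.80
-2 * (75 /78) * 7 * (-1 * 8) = 1400 /13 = 107.69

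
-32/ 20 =-8/ 5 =-1.60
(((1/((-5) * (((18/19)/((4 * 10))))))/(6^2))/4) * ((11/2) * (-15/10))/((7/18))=1.24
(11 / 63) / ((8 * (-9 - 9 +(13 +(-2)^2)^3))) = 1 / 224280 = 0.00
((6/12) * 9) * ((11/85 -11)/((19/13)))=-54054/1615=-33.47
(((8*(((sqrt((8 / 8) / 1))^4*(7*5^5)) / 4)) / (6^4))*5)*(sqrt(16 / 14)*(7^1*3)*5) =546875*sqrt(14) / 108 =18946.47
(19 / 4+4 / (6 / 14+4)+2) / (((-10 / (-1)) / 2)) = 949 / 620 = 1.53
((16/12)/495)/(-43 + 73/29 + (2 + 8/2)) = -29/371250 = -0.00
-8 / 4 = -2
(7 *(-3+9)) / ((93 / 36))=504 / 31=16.26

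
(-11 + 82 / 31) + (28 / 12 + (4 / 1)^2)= 928 / 93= 9.98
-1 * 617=-617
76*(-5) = -380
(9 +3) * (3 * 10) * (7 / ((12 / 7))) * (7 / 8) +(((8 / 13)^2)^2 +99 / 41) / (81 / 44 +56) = 3066728714525 / 2384158036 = 1286.29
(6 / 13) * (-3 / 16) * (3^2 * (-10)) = 405 / 52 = 7.79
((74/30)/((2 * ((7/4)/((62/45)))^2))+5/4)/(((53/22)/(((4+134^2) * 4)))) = 947748345104/15776775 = 60072.38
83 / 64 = 1.30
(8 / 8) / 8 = 1 / 8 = 0.12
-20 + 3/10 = -197/10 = -19.70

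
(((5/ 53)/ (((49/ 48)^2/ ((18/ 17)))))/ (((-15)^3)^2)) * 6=1024/ 20280946875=0.00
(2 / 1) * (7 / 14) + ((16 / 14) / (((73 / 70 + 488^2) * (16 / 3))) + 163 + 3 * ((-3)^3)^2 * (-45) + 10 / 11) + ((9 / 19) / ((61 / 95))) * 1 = -1098985104283283 / 11185672663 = -98249.35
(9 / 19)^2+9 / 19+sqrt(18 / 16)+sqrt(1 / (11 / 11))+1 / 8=3*sqrt(2) / 4+5265 / 2888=2.88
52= 52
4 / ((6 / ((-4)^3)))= -128 / 3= -42.67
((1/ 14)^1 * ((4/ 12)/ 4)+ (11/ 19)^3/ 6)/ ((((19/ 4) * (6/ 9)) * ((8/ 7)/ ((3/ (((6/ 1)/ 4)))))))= 44127/ 2085136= 0.02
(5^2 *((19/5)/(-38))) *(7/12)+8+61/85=14809/2040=7.26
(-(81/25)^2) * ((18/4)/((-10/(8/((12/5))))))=19683/1250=15.75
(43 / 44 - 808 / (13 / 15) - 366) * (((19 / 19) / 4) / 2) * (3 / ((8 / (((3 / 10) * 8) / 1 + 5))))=-82370103 / 183040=-450.01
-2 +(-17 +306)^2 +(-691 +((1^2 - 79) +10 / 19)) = 1572260 / 19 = 82750.53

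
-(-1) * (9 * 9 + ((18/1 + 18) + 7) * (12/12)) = 124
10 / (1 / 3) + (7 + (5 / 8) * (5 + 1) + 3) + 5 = 195 / 4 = 48.75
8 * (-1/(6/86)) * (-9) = 1032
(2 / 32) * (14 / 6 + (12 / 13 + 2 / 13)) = 133 / 624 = 0.21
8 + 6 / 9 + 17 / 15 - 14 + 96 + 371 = 2314 / 5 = 462.80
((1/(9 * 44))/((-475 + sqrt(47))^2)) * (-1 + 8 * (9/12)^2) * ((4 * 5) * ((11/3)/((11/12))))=70/(99 * (475 - sqrt(47))^2)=0.00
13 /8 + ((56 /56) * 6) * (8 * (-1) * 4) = -1523 /8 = -190.38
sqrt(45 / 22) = 3 * sqrt(110) / 22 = 1.43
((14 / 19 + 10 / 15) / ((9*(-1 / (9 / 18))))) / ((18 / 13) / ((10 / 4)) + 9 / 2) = -5200 / 337041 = -0.02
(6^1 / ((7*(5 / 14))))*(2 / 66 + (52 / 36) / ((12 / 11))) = 1609 / 495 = 3.25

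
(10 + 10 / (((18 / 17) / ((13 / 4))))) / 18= 1465 / 648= 2.26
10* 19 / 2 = 95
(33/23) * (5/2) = 165/46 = 3.59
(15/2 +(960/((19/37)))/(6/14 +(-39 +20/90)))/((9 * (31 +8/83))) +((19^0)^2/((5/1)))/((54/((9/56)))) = -1826114911/12440213520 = -0.15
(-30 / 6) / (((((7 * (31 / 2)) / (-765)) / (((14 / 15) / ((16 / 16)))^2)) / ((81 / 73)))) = 77112 / 2263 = 34.08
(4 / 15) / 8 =1 / 30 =0.03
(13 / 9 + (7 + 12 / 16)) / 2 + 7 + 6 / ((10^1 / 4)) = 5039 / 360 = 14.00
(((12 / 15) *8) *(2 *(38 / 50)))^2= 1478656 / 15625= 94.63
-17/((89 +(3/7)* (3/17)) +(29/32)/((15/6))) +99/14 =82027889/11920314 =6.88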